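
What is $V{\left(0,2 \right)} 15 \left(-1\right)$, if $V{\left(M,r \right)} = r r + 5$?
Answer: $-135$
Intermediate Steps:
$V{\left(M,r \right)} = 5 + r^{2}$ ($V{\left(M,r \right)} = r^{2} + 5 = 5 + r^{2}$)
$V{\left(0,2 \right)} 15 \left(-1\right) = \left(5 + 2^{2}\right) 15 \left(-1\right) = \left(5 + 4\right) 15 \left(-1\right) = 9 \cdot 15 \left(-1\right) = 135 \left(-1\right) = -135$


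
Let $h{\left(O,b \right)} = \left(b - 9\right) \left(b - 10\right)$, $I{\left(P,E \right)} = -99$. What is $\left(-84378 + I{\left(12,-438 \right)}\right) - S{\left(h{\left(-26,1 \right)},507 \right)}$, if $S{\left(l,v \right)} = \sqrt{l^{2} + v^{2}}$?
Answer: $-84477 - 3 \sqrt{29137} \approx -84989.0$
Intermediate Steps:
$h{\left(O,b \right)} = \left(-10 + b\right) \left(-9 + b\right)$ ($h{\left(O,b \right)} = \left(-9 + b\right) \left(-10 + b\right) = \left(-10 + b\right) \left(-9 + b\right)$)
$\left(-84378 + I{\left(12,-438 \right)}\right) - S{\left(h{\left(-26,1 \right)},507 \right)} = \left(-84378 - 99\right) - \sqrt{\left(90 + 1^{2} - 19\right)^{2} + 507^{2}} = -84477 - \sqrt{\left(90 + 1 - 19\right)^{2} + 257049} = -84477 - \sqrt{72^{2} + 257049} = -84477 - \sqrt{5184 + 257049} = -84477 - \sqrt{262233} = -84477 - 3 \sqrt{29137}$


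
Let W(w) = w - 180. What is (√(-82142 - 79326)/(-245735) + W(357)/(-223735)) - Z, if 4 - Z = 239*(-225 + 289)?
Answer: 3421355443/223735 - 2*I*√40367/245735 ≈ 15292.0 - 0.0016352*I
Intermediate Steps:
W(w) = -180 + w
Z = -15292 (Z = 4 - 239*(-225 + 289) = 4 - 239*64 = 4 - 1*15296 = 4 - 15296 = -15292)
(√(-82142 - 79326)/(-245735) + W(357)/(-223735)) - Z = (√(-82142 - 79326)/(-245735) + (-180 + 357)/(-223735)) - 1*(-15292) = (√(-161468)*(-1/245735) + 177*(-1/223735)) + 15292 = ((2*I*√40367)*(-1/245735) - 177/223735) + 15292 = (-2*I*√40367/245735 - 177/223735) + 15292 = (-177/223735 - 2*I*√40367/245735) + 15292 = 3421355443/223735 - 2*I*√40367/245735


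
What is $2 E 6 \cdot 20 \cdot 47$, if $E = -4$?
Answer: $-45120$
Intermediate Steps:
$2 E 6 \cdot 20 \cdot 47 = 2 \left(-4\right) 6 \cdot 20 \cdot 47 = \left(-8\right) 6 \cdot 20 \cdot 47 = \left(-48\right) 20 \cdot 47 = \left(-960\right) 47 = -45120$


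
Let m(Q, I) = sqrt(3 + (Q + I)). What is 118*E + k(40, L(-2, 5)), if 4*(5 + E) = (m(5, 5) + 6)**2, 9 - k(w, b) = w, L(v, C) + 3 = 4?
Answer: 1649/2 + 354*sqrt(13) ≈ 2100.9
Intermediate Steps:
L(v, C) = 1 (L(v, C) = -3 + 4 = 1)
k(w, b) = 9 - w
m(Q, I) = sqrt(3 + I + Q) (m(Q, I) = sqrt(3 + (I + Q)) = sqrt(3 + I + Q))
E = -5 + (6 + sqrt(13))**2/4 (E = -5 + (sqrt(3 + 5 + 5) + 6)**2/4 = -5 + (sqrt(13) + 6)**2/4 = -5 + (6 + sqrt(13))**2/4 ≈ 18.067)
118*E + k(40, L(-2, 5)) = 118*(29/4 + 3*sqrt(13)) + (9 - 1*40) = (1711/2 + 354*sqrt(13)) + (9 - 40) = (1711/2 + 354*sqrt(13)) - 31 = 1649/2 + 354*sqrt(13)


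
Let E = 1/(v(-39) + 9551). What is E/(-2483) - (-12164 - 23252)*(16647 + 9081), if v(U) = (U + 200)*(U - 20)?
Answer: 117648284602367/129116 ≈ 9.1118e+8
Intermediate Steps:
v(U) = (-20 + U)*(200 + U) (v(U) = (200 + U)*(-20 + U) = (-20 + U)*(200 + U))
E = 1/52 (E = 1/((-4000 + (-39)**2 + 180*(-39)) + 9551) = 1/((-4000 + 1521 - 7020) + 9551) = 1/(-9499 + 9551) = 1/52 ≈ 0.019231)
E/(-2483) - (-12164 - 23252)*(16647 + 9081) = (1/52)/(-2483) - (-12164 - 23252)*(16647 + 9081) = (1/52)*(-1/2483) - (-35416)*25728 = -1/129116 - 1*(-911182848) = -1/129116 + 911182848 = 117648284602367/129116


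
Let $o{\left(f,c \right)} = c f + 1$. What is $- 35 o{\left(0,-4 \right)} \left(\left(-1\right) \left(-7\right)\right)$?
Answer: $-245$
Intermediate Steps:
$o{\left(f,c \right)} = 1 + c f$
$- 35 o{\left(0,-4 \right)} \left(\left(-1\right) \left(-7\right)\right) = - 35 \left(1 - 0\right) \left(\left(-1\right) \left(-7\right)\right) = - 35 \left(1 + 0\right) 7 = \left(-35\right) 1 \cdot 7 = \left(-35\right) 7 = -245$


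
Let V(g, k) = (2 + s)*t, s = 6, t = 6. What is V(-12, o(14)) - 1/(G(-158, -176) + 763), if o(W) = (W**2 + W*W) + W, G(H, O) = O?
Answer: 28175/587 ≈ 47.998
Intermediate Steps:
o(W) = W + 2*W**2 (o(W) = (W**2 + W**2) + W = 2*W**2 + W = W + 2*W**2)
V(g, k) = 48 (V(g, k) = (2 + 6)*6 = 8*6 = 48)
V(-12, o(14)) - 1/(G(-158, -176) + 763) = 48 - 1/(-176 + 763) = 48 - 1/587 = 28175/587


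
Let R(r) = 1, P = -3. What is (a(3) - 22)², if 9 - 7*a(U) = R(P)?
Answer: 21316/49 ≈ 435.02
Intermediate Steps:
a(U) = 8/7 (a(U) = 9/7 - ⅐*1 = 9/7 - ⅐ = 8/7)
(a(3) - 22)² = (8/7 - 22)² = (-146/7)² = 21316/49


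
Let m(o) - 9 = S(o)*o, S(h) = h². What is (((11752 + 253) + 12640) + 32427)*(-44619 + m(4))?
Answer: -2542329312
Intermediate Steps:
m(o) = 9 + o³ (m(o) = 9 + o²*o = 9 + o³)
(((11752 + 253) + 12640) + 32427)*(-44619 + m(4)) = (((11752 + 253) + 12640) + 32427)*(-44619 + (9 + 4³)) = ((12005 + 12640) + 32427)*(-44619 + (9 + 64)) = (24645 + 32427)*(-44619 + 73) = 57072*(-44546) = -2542329312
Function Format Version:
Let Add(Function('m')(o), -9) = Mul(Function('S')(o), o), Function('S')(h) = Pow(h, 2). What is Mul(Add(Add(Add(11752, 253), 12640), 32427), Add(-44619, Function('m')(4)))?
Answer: -2542329312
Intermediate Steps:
Function('m')(o) = Add(9, Pow(o, 3)) (Function('m')(o) = Add(9, Mul(Pow(o, 2), o)) = Add(9, Pow(o, 3)))
Mul(Add(Add(Add(11752, 253), 12640), 32427), Add(-44619, Function('m')(4))) = Mul(Add(Add(Add(11752, 253), 12640), 32427), Add(-44619, Add(9, Pow(4, 3)))) = Mul(Add(Add(12005, 12640), 32427), Add(-44619, Add(9, 64))) = Mul(Add(24645, 32427), Add(-44619, 73)) = Mul(57072, -44546) = -2542329312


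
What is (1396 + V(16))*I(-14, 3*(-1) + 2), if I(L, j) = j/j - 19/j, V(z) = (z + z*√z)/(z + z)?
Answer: 27970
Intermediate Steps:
V(z) = (z + z^(3/2))/(2*z) (V(z) = (z + z^(3/2))/((2*z)) = (z + z^(3/2))*(1/(2*z)) = (z + z^(3/2))/(2*z))
I(L, j) = 1 - 19/j
(1396 + V(16))*I(-14, 3*(-1) + 2) = (1396 + (½ + √16/2))*((-19 + (3*(-1) + 2))/(3*(-1) + 2)) = (1396 + (½ + (½)*4))*((-19 + (-3 + 2))/(-3 + 2)) = (1396 + (½ + 2))*((-19 - 1)/(-1)) = (1396 + 5/2)*(-1*(-20)) = (2797/2)*20 = 27970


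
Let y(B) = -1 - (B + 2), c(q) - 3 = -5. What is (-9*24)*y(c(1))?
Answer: 216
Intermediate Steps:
c(q) = -2 (c(q) = 3 - 5 = -2)
y(B) = -3 - B (y(B) = -1 - (2 + B) = -1 + (-2 - B) = -3 - B)
(-9*24)*y(c(1)) = (-9*24)*(-3 - 1*(-2)) = -216*(-3 + 2) = -216*(-1) = 216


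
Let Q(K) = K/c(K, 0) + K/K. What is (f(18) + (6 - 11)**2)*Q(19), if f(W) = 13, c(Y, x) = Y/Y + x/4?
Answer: 760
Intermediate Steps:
c(Y, x) = 1 + x/4 (c(Y, x) = 1 + x*(1/4) = 1 + x/4)
Q(K) = 1 + K (Q(K) = K/(1 + (1/4)*0) + K/K = K/(1 + 0) + 1 = K/1 + 1 = K*1 + 1 = K + 1 = 1 + K)
(f(18) + (6 - 11)**2)*Q(19) = (13 + (6 - 11)**2)*(1 + 19) = (13 + (-5)**2)*20 = (13 + 25)*20 = 38*20 = 760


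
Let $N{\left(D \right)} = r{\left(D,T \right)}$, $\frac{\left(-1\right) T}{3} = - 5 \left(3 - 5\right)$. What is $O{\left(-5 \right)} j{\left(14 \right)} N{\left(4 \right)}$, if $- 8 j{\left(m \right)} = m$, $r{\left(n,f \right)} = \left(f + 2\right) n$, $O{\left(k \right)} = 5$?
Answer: $980$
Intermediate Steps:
$T = -30$ ($T = - 3 \left(- 5 \left(3 - 5\right)\right) = - 3 \left(\left(-5\right) \left(-2\right)\right) = \left(-3\right) 10 = -30$)
$r{\left(n,f \right)} = n \left(2 + f\right)$ ($r{\left(n,f \right)} = \left(2 + f\right) n = n \left(2 + f\right)$)
$N{\left(D \right)} = - 28 D$ ($N{\left(D \right)} = D \left(2 - 30\right) = D \left(-28\right) = - 28 D$)
$j{\left(m \right)} = - \frac{m}{8}$
$O{\left(-5 \right)} j{\left(14 \right)} N{\left(4 \right)} = 5 \left(\left(- \frac{1}{8}\right) 14\right) \left(\left(-28\right) 4\right) = 5 \left(- \frac{7}{4}\right) \left(-112\right) = \left(- \frac{35}{4}\right) \left(-112\right) = 980$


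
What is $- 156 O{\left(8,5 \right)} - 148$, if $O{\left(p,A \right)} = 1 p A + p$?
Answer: $-7636$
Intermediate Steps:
$O{\left(p,A \right)} = p + A p$ ($O{\left(p,A \right)} = p A + p = A p + p = p + A p$)
$- 156 O{\left(8,5 \right)} - 148 = - 156 \cdot 8 \left(1 + 5\right) - 148 = - 156 \cdot 8 \cdot 6 - 148 = \left(-156\right) 48 - 148 = -7488 - 148 = -7636$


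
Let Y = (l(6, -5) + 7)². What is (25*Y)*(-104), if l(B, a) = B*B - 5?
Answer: -3754400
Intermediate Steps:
l(B, a) = -5 + B² (l(B, a) = B² - 5 = -5 + B²)
Y = 1444 (Y = ((-5 + 6²) + 7)² = ((-5 + 36) + 7)² = (31 + 7)² = 38² = 1444)
(25*Y)*(-104) = (25*1444)*(-104) = 36100*(-104) = -3754400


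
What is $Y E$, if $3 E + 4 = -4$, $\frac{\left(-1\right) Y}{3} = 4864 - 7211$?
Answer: $-18776$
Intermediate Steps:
$Y = 7041$ ($Y = - 3 \left(4864 - 7211\right) = \left(-3\right) \left(-2347\right) = 7041$)
$E = - \frac{8}{3}$ ($E = - \frac{4}{3} + \frac{1}{3} \left(-4\right) = - \frac{4}{3} - \frac{4}{3} = - \frac{8}{3} \approx -2.6667$)
$Y E = 7041 \left(- \frac{8}{3}\right) = -18776$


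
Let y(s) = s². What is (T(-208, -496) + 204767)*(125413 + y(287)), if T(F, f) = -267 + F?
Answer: 42448200344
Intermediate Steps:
(T(-208, -496) + 204767)*(125413 + y(287)) = ((-267 - 208) + 204767)*(125413 + 287²) = (-475 + 204767)*(125413 + 82369) = 204292*207782 = 42448200344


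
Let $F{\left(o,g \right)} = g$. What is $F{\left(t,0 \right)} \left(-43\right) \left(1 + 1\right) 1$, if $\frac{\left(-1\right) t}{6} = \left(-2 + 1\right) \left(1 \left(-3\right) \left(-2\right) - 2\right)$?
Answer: $0$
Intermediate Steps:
$t = 24$ ($t = - 6 \left(-2 + 1\right) \left(1 \left(-3\right) \left(-2\right) - 2\right) = - 6 \left(- (\left(-3\right) \left(-2\right) - 2)\right) = - 6 \left(- (6 - 2)\right) = - 6 \left(\left(-1\right) 4\right) = \left(-6\right) \left(-4\right) = 24$)
$F{\left(t,0 \right)} \left(-43\right) \left(1 + 1\right) 1 = 0 \left(-43\right) \left(1 + 1\right) 1 = 0 \cdot 2 \cdot 1 = 0 \cdot 2 = 0$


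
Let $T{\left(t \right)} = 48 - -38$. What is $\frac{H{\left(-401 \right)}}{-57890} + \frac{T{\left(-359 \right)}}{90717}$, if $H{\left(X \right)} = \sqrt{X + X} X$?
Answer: $\frac{86}{90717} + \frac{401 i \sqrt{802}}{57890} \approx 0.000948 + 0.19617 i$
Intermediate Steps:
$T{\left(t \right)} = 86$ ($T{\left(t \right)} = 48 + 38 = 86$)
$H{\left(X \right)} = \sqrt{2} X^{\frac{3}{2}}$ ($H{\left(X \right)} = \sqrt{2 X} X = \sqrt{2} \sqrt{X} X = \sqrt{2} X^{\frac{3}{2}}$)
$\frac{H{\left(-401 \right)}}{-57890} + \frac{T{\left(-359 \right)}}{90717} = \frac{\sqrt{2} \left(-401\right)^{\frac{3}{2}}}{-57890} + \frac{86}{90717} = \sqrt{2} \left(- 401 i \sqrt{401}\right) \left(- \frac{1}{57890}\right) + 86 \cdot \frac{1}{90717} = - 401 i \sqrt{802} \left(- \frac{1}{57890}\right) + \frac{86}{90717} = \frac{401 i \sqrt{802}}{57890} + \frac{86}{90717} = \frac{86}{90717} + \frac{401 i \sqrt{802}}{57890}$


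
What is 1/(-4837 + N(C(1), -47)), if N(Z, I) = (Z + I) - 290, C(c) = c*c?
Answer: -1/5173 ≈ -0.00019331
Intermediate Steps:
C(c) = c**2
N(Z, I) = -290 + I + Z (N(Z, I) = (I + Z) - 290 = -290 + I + Z)
1/(-4837 + N(C(1), -47)) = 1/(-4837 + (-290 - 47 + 1**2)) = 1/(-4837 + (-290 - 47 + 1)) = 1/(-4837 - 336) = 1/(-5173) = -1/5173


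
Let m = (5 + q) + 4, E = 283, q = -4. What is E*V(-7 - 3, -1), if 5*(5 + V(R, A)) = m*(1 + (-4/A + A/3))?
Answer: -283/3 ≈ -94.333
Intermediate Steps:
m = 5 (m = (5 - 4) + 4 = 1 + 4 = 5)
V(R, A) = -4 - 4/A + A/3 (V(R, A) = -5 + (5*(1 + (-4/A + A/3)))/5 = -5 + (5*(1 - 4/A + A/3))/5 = -5 + (5 - 20/A + 5*A/3)/5 = -5 + (1 - 4/A + A/3) = -4 - 4/A + A/3)
E*V(-7 - 3, -1) = 283*(-4 - 4/(-1) + (⅓)*(-1)) = 283*(-4 - 4*(-1) - ⅓) = 283*(-4 + 4 - ⅓) = 283*(-⅓) = -283/3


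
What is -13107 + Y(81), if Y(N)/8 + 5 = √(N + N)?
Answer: -13147 + 72*√2 ≈ -13045.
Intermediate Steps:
Y(N) = -40 + 8*√2*√N (Y(N) = -40 + 8*√(N + N) = -40 + 8*√(2*N) = -40 + 8*(√2*√N) = -40 + 8*√2*√N)
-13107 + Y(81) = -13107 + (-40 + 8*√2*√81) = -13107 + (-40 + 8*√2*9) = -13107 + (-40 + 72*√2) = -13147 + 72*√2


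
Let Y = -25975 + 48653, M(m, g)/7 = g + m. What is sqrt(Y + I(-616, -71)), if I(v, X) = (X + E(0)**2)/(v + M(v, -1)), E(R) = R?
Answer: sqrt(552305464935)/4935 ≈ 150.59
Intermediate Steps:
M(m, g) = 7*g + 7*m (M(m, g) = 7*(g + m) = 7*g + 7*m)
Y = 22678
I(v, X) = X/(-7 + 8*v) (I(v, X) = (X + 0**2)/(v + (7*(-1) + 7*v)) = (X + 0)/(v + (-7 + 7*v)) = X/(-7 + 8*v))
sqrt(Y + I(-616, -71)) = sqrt(22678 - 71/(-7 + 8*(-616))) = sqrt(22678 - 71/(-7 - 4928)) = sqrt(22678 - 71/(-4935)) = sqrt(22678 - 71*(-1/4935)) = sqrt(22678 + 71/4935) = sqrt(111916001/4935) = sqrt(552305464935)/4935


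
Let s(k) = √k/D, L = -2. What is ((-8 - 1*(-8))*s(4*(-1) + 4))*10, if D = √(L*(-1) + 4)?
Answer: 0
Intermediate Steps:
D = √6 (D = √(-2*(-1) + 4) = √(2 + 4) = √6 ≈ 2.4495)
s(k) = √6*√k/6 (s(k) = √k/(√6) = (√6/6)*√k = √6*√k/6)
((-8 - 1*(-8))*s(4*(-1) + 4))*10 = ((-8 - 1*(-8))*(√6*√(4*(-1) + 4)/6))*10 = ((-8 + 8)*(√6*√(-4 + 4)/6))*10 = (0*(√6*√0/6))*10 = (0*((⅙)*√6*0))*10 = (0*0)*10 = 0*10 = 0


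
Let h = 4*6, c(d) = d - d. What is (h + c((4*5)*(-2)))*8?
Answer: 192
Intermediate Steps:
c(d) = 0
h = 24
(h + c((4*5)*(-2)))*8 = (24 + 0)*8 = 24*8 = 192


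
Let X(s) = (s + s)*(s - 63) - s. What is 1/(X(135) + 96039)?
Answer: 1/115344 ≈ 8.6697e-6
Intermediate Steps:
X(s) = -s + 2*s*(-63 + s) (X(s) = (2*s)*(-63 + s) - s = 2*s*(-63 + s) - s = -s + 2*s*(-63 + s))
1/(X(135) + 96039) = 1/(135*(-127 + 2*135) + 96039) = 1/(135*(-127 + 270) + 96039) = 1/(135*143 + 96039) = 1/(19305 + 96039) = 1/115344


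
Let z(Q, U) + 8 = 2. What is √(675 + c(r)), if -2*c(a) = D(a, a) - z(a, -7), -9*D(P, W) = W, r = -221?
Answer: 25*√38/6 ≈ 25.685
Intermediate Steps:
z(Q, U) = -6 (z(Q, U) = -8 + 2 = -6)
D(P, W) = -W/9
c(a) = -3 + a/18 (c(a) = -(-a/9 - 1*(-6))/2 = -(-a/9 + 6)/2 = -(6 - a/9)/2 = -3 + a/18)
√(675 + c(r)) = √(675 + (-3 + (1/18)*(-221))) = √(675 + (-3 - 221/18)) = √(675 - 275/18) = √(11875/18) = 25*√38/6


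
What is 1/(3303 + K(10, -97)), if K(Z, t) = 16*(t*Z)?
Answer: -1/12217 ≈ -8.1853e-5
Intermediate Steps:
K(Z, t) = 16*Z*t (K(Z, t) = 16*(Z*t) = 16*Z*t)
1/(3303 + K(10, -97)) = 1/(3303 + 16*10*(-97)) = 1/(3303 - 15520) = 1/(-12217) = -1/12217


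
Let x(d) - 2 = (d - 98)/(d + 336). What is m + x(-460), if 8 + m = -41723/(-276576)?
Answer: -373141/276576 ≈ -1.3491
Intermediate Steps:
m = -2170885/276576 (m = -8 - 41723/(-276576) = -8 - 41723*(-1/276576) = -8 + 41723/276576 = -2170885/276576 ≈ -7.8491)
x(d) = 2 + (-98 + d)/(336 + d) (x(d) = 2 + (d - 98)/(d + 336) = 2 + (-98 + d)/(336 + d))
m + x(-460) = -2170885/276576 + (574 + 3*(-460))/(336 - 460) = -2170885/276576 + (574 - 1380)/(-124) = -2170885/276576 - 1/124*(-806) = -2170885/276576 + 13/2 = -373141/276576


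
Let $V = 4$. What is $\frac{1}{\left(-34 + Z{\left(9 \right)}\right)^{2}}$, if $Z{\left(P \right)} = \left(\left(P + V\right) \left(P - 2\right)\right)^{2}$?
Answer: $\frac{1}{68013009} \approx 1.4703 \cdot 10^{-8}$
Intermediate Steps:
$Z{\left(P \right)} = \left(-2 + P\right)^{2} \left(4 + P\right)^{2}$ ($Z{\left(P \right)} = \left(\left(P + 4\right) \left(P - 2\right)\right)^{2} = \left(\left(4 + P\right) \left(-2 + P\right)\right)^{2} = \left(\left(-2 + P\right) \left(4 + P\right)\right)^{2} = \left(-2 + P\right)^{2} \left(4 + P\right)^{2}$)
$\frac{1}{\left(-34 + Z{\left(9 \right)}\right)^{2}} = \frac{1}{\left(-34 + \left(-2 + 9\right)^{2} \left(4 + 9\right)^{2}\right)^{2}} = \frac{1}{\left(-34 + 7^{2} \cdot 13^{2}\right)^{2}} = \frac{1}{\left(-34 + 49 \cdot 169\right)^{2}} = \frac{1}{\left(-34 + 8281\right)^{2}} = \frac{1}{8247^{2}} = \frac{1}{68013009}$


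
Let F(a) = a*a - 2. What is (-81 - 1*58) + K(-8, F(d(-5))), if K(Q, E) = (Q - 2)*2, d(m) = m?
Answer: -159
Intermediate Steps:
F(a) = -2 + a² (F(a) = a² - 2 = -2 + a²)
K(Q, E) = -4 + 2*Q (K(Q, E) = (-2 + Q)*2 = -4 + 2*Q)
(-81 - 1*58) + K(-8, F(d(-5))) = (-81 - 1*58) + (-4 + 2*(-8)) = (-81 - 58) + (-4 - 16) = -139 - 20 = -159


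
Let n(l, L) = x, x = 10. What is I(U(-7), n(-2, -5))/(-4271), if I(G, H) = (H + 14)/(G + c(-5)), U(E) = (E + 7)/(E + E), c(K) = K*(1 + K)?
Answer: -6/21355 ≈ -0.00028096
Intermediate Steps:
n(l, L) = 10
U(E) = (7 + E)/(2*E) (U(E) = (7 + E)/((2*E)) = (7 + E)*(1/(2*E)) = (7 + E)/(2*E))
I(G, H) = (14 + H)/(20 + G) (I(G, H) = (H + 14)/(G - 5*(1 - 5)) = (14 + H)/(G - 5*(-4)) = (14 + H)/(G + 20) = (14 + H)/(20 + G))
I(U(-7), n(-2, -5))/(-4271) = ((14 + 10)/(20 + (½)*(7 - 7)/(-7)))/(-4271) = (24/(20 + (½)*(-⅐)*0))*(-1/4271) = (24/(20 + 0))*(-1/4271) = (24/20)*(-1/4271) = ((1/20)*24)*(-1/4271) = (6/5)*(-1/4271) = -6/21355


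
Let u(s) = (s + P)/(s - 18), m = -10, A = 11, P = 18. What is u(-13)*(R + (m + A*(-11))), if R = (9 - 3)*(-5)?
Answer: 805/31 ≈ 25.968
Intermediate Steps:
u(s) = (18 + s)/(-18 + s) (u(s) = (s + 18)/(s - 18) = (18 + s)/(-18 + s))
R = -30 (R = 6*(-5) = -30)
u(-13)*(R + (m + A*(-11))) = ((18 - 13)/(-18 - 13))*(-30 + (-10 + 11*(-11))) = (5/(-31))*(-30 + (-10 - 121)) = (-1/31*5)*(-30 - 131) = -5/31*(-161) = 805/31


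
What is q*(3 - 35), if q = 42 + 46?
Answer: -2816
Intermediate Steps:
q = 88
q*(3 - 35) = 88*(3 - 35) = 88*(-32) = -2816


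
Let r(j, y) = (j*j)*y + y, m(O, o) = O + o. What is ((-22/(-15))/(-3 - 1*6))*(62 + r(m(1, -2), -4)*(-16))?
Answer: -836/27 ≈ -30.963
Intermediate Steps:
r(j, y) = y + y*j**2 (r(j, y) = j**2*y + y = y*j**2 + y = y + y*j**2)
((-22/(-15))/(-3 - 1*6))*(62 + r(m(1, -2), -4)*(-16)) = ((-22/(-15))/(-3 - 1*6))*(62 - 4*(1 + (1 - 2)**2)*(-16)) = ((-22*(-1/15))/(-3 - 6))*(62 - 4*(1 + (-1)**2)*(-16)) = ((22/15)/(-9))*(62 - 4*(1 + 1)*(-16)) = ((22/15)*(-1/9))*(62 - 4*2*(-16)) = -22*(62 - 8*(-16))/135 = -22*(62 + 128)/135 = -22/135*190 = -836/27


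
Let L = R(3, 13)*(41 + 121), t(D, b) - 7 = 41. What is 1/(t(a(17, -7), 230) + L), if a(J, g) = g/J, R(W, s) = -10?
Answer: -1/1572 ≈ -0.00063613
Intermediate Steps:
t(D, b) = 48 (t(D, b) = 7 + 41 = 48)
L = -1620 (L = -10*(41 + 121) = -10*162 = -1620)
1/(t(a(17, -7), 230) + L) = 1/(48 - 1620) = 1/(-1572) = -1/1572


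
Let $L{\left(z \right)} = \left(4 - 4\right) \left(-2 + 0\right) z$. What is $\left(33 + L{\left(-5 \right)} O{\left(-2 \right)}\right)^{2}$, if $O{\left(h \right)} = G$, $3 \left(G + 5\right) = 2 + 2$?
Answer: $1089$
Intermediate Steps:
$G = - \frac{11}{3}$ ($G = -5 + \frac{2 + 2}{3} = -5 + \frac{1}{3} \cdot 4 = -5 + \frac{4}{3} = - \frac{11}{3} \approx -3.6667$)
$O{\left(h \right)} = - \frac{11}{3}$
$L{\left(z \right)} = 0$ ($L{\left(z \right)} = 0 \left(-2\right) z = 0 z = 0$)
$\left(33 + L{\left(-5 \right)} O{\left(-2 \right)}\right)^{2} = \left(33 + 0 \left(- \frac{11}{3}\right)\right)^{2} = \left(33 + 0\right)^{2} = 33^{2} = 1089$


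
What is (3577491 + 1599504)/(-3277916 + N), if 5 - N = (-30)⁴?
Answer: -1725665/1362637 ≈ -1.2664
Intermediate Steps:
N = -809995 (N = 5 - 1*(-30)⁴ = 5 - 1*810000 = 5 - 810000 = -809995)
(3577491 + 1599504)/(-3277916 + N) = (3577491 + 1599504)/(-3277916 - 809995) = 5176995/(-4087911) = 5176995*(-1/4087911) = -1725665/1362637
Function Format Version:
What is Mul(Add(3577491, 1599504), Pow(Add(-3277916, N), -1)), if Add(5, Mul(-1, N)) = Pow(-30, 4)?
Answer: Rational(-1725665, 1362637) ≈ -1.2664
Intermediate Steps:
N = -809995 (N = Add(5, Mul(-1, Pow(-30, 4))) = Add(5, Mul(-1, 810000)) = Add(5, -810000) = -809995)
Mul(Add(3577491, 1599504), Pow(Add(-3277916, N), -1)) = Mul(Add(3577491, 1599504), Pow(Add(-3277916, -809995), -1)) = Mul(5176995, Pow(-4087911, -1)) = Mul(5176995, Rational(-1, 4087911)) = Rational(-1725665, 1362637)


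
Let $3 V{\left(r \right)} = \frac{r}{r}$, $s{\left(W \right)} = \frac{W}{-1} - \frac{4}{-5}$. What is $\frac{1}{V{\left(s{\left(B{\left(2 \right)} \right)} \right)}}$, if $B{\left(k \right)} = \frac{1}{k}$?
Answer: $3$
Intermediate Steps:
$s{\left(W \right)} = \frac{4}{5} - W$ ($s{\left(W \right)} = W \left(-1\right) - - \frac{4}{5} = - W + \frac{4}{5} = \frac{4}{5} - W$)
$V{\left(r \right)} = \frac{1}{3}$ ($V{\left(r \right)} = \frac{r \frac{1}{r}}{3} = \frac{1}{3} \cdot 1 = \frac{1}{3}$)
$\frac{1}{V{\left(s{\left(B{\left(2 \right)} \right)} \right)}} = \frac{1}{\frac{1}{3}} = 3$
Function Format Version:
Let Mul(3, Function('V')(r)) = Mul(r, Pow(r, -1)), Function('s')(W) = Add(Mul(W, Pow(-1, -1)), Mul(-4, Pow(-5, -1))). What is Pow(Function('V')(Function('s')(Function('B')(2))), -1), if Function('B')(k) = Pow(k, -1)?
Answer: 3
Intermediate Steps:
Function('s')(W) = Add(Rational(4, 5), Mul(-1, W)) (Function('s')(W) = Add(Mul(W, -1), Mul(-4, Rational(-1, 5))) = Add(Mul(-1, W), Rational(4, 5)) = Add(Rational(4, 5), Mul(-1, W)))
Function('V')(r) = Rational(1, 3) (Function('V')(r) = Mul(Rational(1, 3), Mul(r, Pow(r, -1))) = Mul(Rational(1, 3), 1) = Rational(1, 3))
Pow(Function('V')(Function('s')(Function('B')(2))), -1) = Pow(Rational(1, 3), -1) = 3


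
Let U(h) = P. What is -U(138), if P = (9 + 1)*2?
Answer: -20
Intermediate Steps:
P = 20 (P = 10*2 = 20)
U(h) = 20
-U(138) = -1*20 = -20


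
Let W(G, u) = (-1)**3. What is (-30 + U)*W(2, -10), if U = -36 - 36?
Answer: 102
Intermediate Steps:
W(G, u) = -1
U = -72
(-30 + U)*W(2, -10) = (-30 - 72)*(-1) = -102*(-1) = 102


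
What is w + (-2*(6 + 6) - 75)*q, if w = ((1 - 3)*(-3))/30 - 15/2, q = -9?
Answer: 8837/10 ≈ 883.70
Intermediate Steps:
w = -73/10 (w = -2*(-3)*(1/30) - 15*1/2 = 6*(1/30) - 15/2 = 1/5 - 15/2 = -73/10 ≈ -7.3000)
w + (-2*(6 + 6) - 75)*q = -73/10 + (-2*(6 + 6) - 75)*(-9) = -73/10 + (-2*12 - 75)*(-9) = -73/10 + (-24 - 75)*(-9) = -73/10 - 99*(-9) = -73/10 + 891 = 8837/10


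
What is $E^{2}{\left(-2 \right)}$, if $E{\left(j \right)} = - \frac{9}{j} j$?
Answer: $81$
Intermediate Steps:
$E{\left(j \right)} = -9$
$E^{2}{\left(-2 \right)} = \left(-9\right)^{2} = 81$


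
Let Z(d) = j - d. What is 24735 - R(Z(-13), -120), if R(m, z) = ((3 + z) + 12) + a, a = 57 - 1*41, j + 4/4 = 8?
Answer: 24824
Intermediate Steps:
j = 7 (j = -1 + 8 = 7)
Z(d) = 7 - d
a = 16 (a = 57 - 41 = 16)
R(m, z) = 31 + z (R(m, z) = ((3 + z) + 12) + 16 = (15 + z) + 16 = 31 + z)
24735 - R(Z(-13), -120) = 24735 - (31 - 120) = 24735 - 1*(-89) = 24735 + 89 = 24824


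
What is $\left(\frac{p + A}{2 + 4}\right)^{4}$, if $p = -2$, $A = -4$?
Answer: $1$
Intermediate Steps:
$\left(\frac{p + A}{2 + 4}\right)^{4} = \left(\frac{-2 - 4}{2 + 4}\right)^{4} = \left(- \frac{6}{6}\right)^{4} = \left(\left(-6\right) \frac{1}{6}\right)^{4} = \left(-1\right)^{4} = 1$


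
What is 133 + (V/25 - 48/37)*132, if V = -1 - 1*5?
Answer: -64679/925 ≈ -69.923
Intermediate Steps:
V = -6 (V = -1 - 5 = -6)
133 + (V/25 - 48/37)*132 = 133 + (-6/25 - 48/37)*132 = 133 - 1422/925*132 = 133 - 187704/925 = -64679/925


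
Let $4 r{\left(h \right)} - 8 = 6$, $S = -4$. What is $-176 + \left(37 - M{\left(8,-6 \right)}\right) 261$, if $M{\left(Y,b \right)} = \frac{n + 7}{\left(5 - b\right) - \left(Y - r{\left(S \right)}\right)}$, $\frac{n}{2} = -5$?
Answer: $\frac{124819}{13} \approx 9601.5$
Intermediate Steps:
$r{\left(h \right)} = \frac{7}{2}$ ($r{\left(h \right)} = 2 + \frac{1}{4} \cdot 6 = 2 + \frac{3}{2} = \frac{7}{2}$)
$n = -10$ ($n = 2 \left(-5\right) = -10$)
$M{\left(Y,b \right)} = - \frac{3}{\frac{17}{2} - Y - b}$ ($M{\left(Y,b \right)} = \frac{-10 + 7}{\left(5 - b\right) - \left(- \frac{7}{2} + Y\right)} = - \frac{3}{\frac{17}{2} - Y - b}$)
$-176 + \left(37 - M{\left(8,-6 \right)}\right) 261 = -176 + \left(37 - \frac{6}{-17 + 2 \cdot 8 + 2 \left(-6\right)}\right) 261 = -176 + \left(37 - \frac{6}{-17 + 16 - 12}\right) 261 = -176 + \left(37 - \frac{6}{-13}\right) 261 = -176 + \left(37 - 6 \left(- \frac{1}{13}\right)\right) 261 = -176 + \left(37 - - \frac{6}{13}\right) 261 = -176 + \left(37 + \frac{6}{13}\right) 261 = -176 + \frac{487}{13} \cdot 261 = -176 + \frac{127107}{13} = \frac{124819}{13}$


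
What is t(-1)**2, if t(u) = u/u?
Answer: 1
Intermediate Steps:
t(u) = 1
t(-1)**2 = 1**2 = 1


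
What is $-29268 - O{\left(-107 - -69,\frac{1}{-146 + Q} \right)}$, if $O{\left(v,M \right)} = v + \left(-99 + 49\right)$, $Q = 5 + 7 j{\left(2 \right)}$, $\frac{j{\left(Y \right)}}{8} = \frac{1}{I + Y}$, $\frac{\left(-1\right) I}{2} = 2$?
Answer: $-29180$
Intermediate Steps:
$I = -4$ ($I = \left(-2\right) 2 = -4$)
$j{\left(Y \right)} = \frac{8}{-4 + Y}$
$Q = -23$ ($Q = 5 + 7 \frac{8}{-4 + 2} = 5 + 7 \frac{8}{-2} = 5 + 7 \cdot 8 \left(- \frac{1}{2}\right) = 5 + 7 \left(-4\right) = 5 - 28 = -23$)
$O{\left(v,M \right)} = -50 + v$ ($O{\left(v,M \right)} = v - 50 = -50 + v$)
$-29268 - O{\left(-107 - -69,\frac{1}{-146 + Q} \right)} = -29268 - \left(-50 - 38\right) = -29268 - -88 = -29268 + 88 = -29180$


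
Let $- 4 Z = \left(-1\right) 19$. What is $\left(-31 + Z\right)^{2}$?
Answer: $\frac{11025}{16} \approx 689.06$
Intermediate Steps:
$Z = \frac{19}{4}$ ($Z = - \frac{\left(-1\right) 19}{4} = \left(- \frac{1}{4}\right) \left(-19\right) = \frac{19}{4} \approx 4.75$)
$\left(-31 + Z\right)^{2} = \left(-31 + \frac{19}{4}\right)^{2} = \left(- \frac{105}{4}\right)^{2} = \frac{11025}{16}$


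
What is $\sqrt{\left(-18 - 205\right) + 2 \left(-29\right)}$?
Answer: $i \sqrt{281} \approx 16.763 i$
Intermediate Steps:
$\sqrt{\left(-18 - 205\right) + 2 \left(-29\right)} = \sqrt{-223 - 58} = \sqrt{-281} = i \sqrt{281}$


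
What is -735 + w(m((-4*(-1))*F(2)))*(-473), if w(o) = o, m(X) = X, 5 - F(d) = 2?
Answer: -6411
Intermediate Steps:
F(d) = 3 (F(d) = 5 - 1*2 = 5 - 2 = 3)
-735 + w(m((-4*(-1))*F(2)))*(-473) = -735 + (-4*(-1)*3)*(-473) = -735 + (4*3)*(-473) = -735 + 12*(-473) = -735 - 5676 = -6411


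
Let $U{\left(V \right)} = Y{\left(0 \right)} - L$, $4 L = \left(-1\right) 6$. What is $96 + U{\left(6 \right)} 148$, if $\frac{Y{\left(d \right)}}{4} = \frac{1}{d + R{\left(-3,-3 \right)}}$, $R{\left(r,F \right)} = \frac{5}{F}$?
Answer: $- \frac{186}{5} \approx -37.2$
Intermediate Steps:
$Y{\left(d \right)} = \frac{4}{- \frac{5}{3} + d}$ ($Y{\left(d \right)} = \frac{4}{d + \frac{5}{-3}} = \frac{4}{d + 5 \left(- \frac{1}{3}\right)} = \frac{4}{d - \frac{5}{3}} = \frac{4}{- \frac{5}{3} + d}$)
$L = - \frac{3}{2}$ ($L = \frac{\left(-1\right) 6}{4} = \frac{1}{4} \left(-6\right) = - \frac{3}{2} \approx -1.5$)
$U{\left(V \right)} = - \frac{9}{10}$ ($U{\left(V \right)} = \frac{12}{-5 + 3 \cdot 0} - - \frac{3}{2} = \frac{12}{-5 + 0} + \frac{3}{2} = \frac{12}{-5} + \frac{3}{2} = 12 \left(- \frac{1}{5}\right) + \frac{3}{2} = - \frac{12}{5} + \frac{3}{2} = - \frac{9}{10}$)
$96 + U{\left(6 \right)} 148 = 96 - \frac{666}{5} = - \frac{186}{5}$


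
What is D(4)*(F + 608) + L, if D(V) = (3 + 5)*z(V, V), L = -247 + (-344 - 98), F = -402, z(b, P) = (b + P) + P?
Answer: 19087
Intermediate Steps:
z(b, P) = b + 2*P (z(b, P) = (P + b) + P = b + 2*P)
L = -689 (L = -247 - 442 = -689)
D(V) = 24*V (D(V) = (3 + 5)*(V + 2*V) = 8*(3*V) = 24*V)
D(4)*(F + 608) + L = (24*4)*(-402 + 608) - 689 = 96*206 - 689 = 19776 - 689 = 19087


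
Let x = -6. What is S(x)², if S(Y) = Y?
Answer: 36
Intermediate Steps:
S(x)² = (-6)² = 36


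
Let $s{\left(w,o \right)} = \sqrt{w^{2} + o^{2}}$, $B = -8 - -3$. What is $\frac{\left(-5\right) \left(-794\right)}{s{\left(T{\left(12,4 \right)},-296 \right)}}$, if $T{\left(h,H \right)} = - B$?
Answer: $\frac{3970 \sqrt{87641}}{87641} \approx 13.41$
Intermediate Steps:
$B = -5$ ($B = -8 + 3 = -5$)
$T{\left(h,H \right)} = 5$ ($T{\left(h,H \right)} = \left(-1\right) \left(-5\right) = 5$)
$s{\left(w,o \right)} = \sqrt{o^{2} + w^{2}}$
$\frac{\left(-5\right) \left(-794\right)}{s{\left(T{\left(12,4 \right)},-296 \right)}} = \frac{\left(-5\right) \left(-794\right)}{\sqrt{\left(-296\right)^{2} + 5^{2}}} = \frac{3970}{\sqrt{87616 + 25}} = \frac{3970}{\sqrt{87641}} = 3970 \frac{\sqrt{87641}}{87641} = \frac{3970 \sqrt{87641}}{87641}$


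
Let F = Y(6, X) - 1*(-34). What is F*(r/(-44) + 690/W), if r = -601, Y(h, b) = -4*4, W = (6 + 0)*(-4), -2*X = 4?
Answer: -2988/11 ≈ -271.64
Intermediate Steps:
X = -2 (X = -½*4 = -2)
W = -24 (W = 6*(-4) = -24)
Y(h, b) = -16
F = 18 (F = -16 - 1*(-34) = -16 + 34 = 18)
F*(r/(-44) + 690/W) = 18*(-601/(-44) + 690/(-24)) = 18*(-601*(-1/44) + 690*(-1/24)) = 18*(601/44 - 115/4) = 18*(-166/11) = -2988/11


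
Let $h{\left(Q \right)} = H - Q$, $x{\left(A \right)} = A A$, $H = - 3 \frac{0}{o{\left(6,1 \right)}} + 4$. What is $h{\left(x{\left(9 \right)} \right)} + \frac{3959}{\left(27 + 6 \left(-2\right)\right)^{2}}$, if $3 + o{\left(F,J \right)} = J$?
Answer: $- \frac{13366}{225} \approx -59.404$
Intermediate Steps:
$o{\left(F,J \right)} = -3 + J$
$H = 4$ ($H = - 3 \frac{0}{-3 + 1} + 4 = - 3 \frac{0}{-2} + 4 = - 3 \cdot 0 \left(- \frac{1}{2}\right) + 4 = \left(-3\right) 0 + 4 = 0 + 4 = 4$)
$x{\left(A \right)} = A^{2}$
$h{\left(Q \right)} = 4 - Q$
$h{\left(x{\left(9 \right)} \right)} + \frac{3959}{\left(27 + 6 \left(-2\right)\right)^{2}} = \left(4 - 9^{2}\right) + \frac{3959}{\left(27 + 6 \left(-2\right)\right)^{2}} = \left(4 - 81\right) + \frac{3959}{\left(27 - 12\right)^{2}} = \left(4 - 81\right) + \frac{3959}{15^{2}} = -77 + \frac{3959}{225} = - \frac{13366}{225}$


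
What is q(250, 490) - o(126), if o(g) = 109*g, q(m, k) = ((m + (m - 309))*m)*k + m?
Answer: 23384016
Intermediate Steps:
q(m, k) = m + k*m*(-309 + 2*m) (q(m, k) = ((m + (-309 + m))*m)*k + m = ((-309 + 2*m)*m)*k + m = (m*(-309 + 2*m))*k + m = k*m*(-309 + 2*m) + m = m + k*m*(-309 + 2*m))
q(250, 490) - o(126) = 250*(1 - 309*490 + 2*490*250) - 109*126 = 250*(1 - 151410 + 245000) - 1*13734 = 250*93591 - 13734 = 23397750 - 13734 = 23384016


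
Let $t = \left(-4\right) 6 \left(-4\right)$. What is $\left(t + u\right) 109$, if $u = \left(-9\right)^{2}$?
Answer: $19293$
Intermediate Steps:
$u = 81$
$t = 96$ ($t = \left(-24\right) \left(-4\right) = 96$)
$\left(t + u\right) 109 = \left(96 + 81\right) 109 = 177 \cdot 109 = 19293$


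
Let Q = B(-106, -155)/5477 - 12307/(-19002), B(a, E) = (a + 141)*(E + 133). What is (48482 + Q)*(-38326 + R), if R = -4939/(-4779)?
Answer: -924157386195351860905/497369426166 ≈ -1.8581e+9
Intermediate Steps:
B(a, E) = (133 + E)*(141 + a) (B(a, E) = (141 + a)*(133 + E) = (133 + E)*(141 + a))
R = 4939/4779 (R = -4939*(-1/4779) = 4939/4779 ≈ 1.0335)
Q = 52773899/104073954 (Q = (18753 + 133*(-106) + 141*(-155) - 155*(-106))/5477 - 12307/(-19002) = (18753 - 14098 - 21855 + 16430)*(1/5477) - 12307*(-1/19002) = -770*1/5477 + 12307/19002 = -770/5477 + 12307/19002 = 52773899/104073954 ≈ 0.50708)
(48482 + Q)*(-38326 + R) = (48482 + 52773899/104073954)*(-38326 + 4939/4779) = (5045766211727/104073954)*(-183155015/4779) = -924157386195351860905/497369426166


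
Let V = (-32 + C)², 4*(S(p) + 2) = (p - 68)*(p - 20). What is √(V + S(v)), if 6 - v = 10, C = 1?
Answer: √1391 ≈ 37.296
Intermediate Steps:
v = -4 (v = 6 - 1*10 = 6 - 10 = -4)
S(p) = -2 + (-68 + p)*(-20 + p)/4 (S(p) = -2 + ((p - 68)*(p - 20))/4 = -2 + ((-68 + p)*(-20 + p))/4 = -2 + (-68 + p)*(-20 + p)/4)
V = 961 (V = (-32 + 1)² = (-31)² = 961)
√(V + S(v)) = √(961 + (338 - 22*(-4) + (¼)*(-4)²)) = √(961 + (338 + 88 + (¼)*16)) = √(961 + (338 + 88 + 4)) = √(961 + 430) = √1391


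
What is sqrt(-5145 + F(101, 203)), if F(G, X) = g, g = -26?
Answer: I*sqrt(5171) ≈ 71.91*I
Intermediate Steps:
F(G, X) = -26
sqrt(-5145 + F(101, 203)) = sqrt(-5145 - 26) = sqrt(-5171) = I*sqrt(5171)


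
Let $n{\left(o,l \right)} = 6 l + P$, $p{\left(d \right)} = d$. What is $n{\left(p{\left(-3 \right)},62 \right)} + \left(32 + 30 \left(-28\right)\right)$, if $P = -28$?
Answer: $-464$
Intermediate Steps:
$n{\left(o,l \right)} = -28 + 6 l$ ($n{\left(o,l \right)} = 6 l - 28 = -28 + 6 l$)
$n{\left(p{\left(-3 \right)},62 \right)} + \left(32 + 30 \left(-28\right)\right) = \left(-28 + 6 \cdot 62\right) + \left(32 + 30 \left(-28\right)\right) = \left(-28 + 372\right) + \left(32 - 840\right) = 344 - 808 = -464$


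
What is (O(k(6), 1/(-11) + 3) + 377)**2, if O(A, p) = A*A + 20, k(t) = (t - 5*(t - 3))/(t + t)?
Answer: 40462321/256 ≈ 1.5806e+5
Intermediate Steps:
k(t) = (15 - 4*t)/(2*t) (k(t) = (t - 5*(-3 + t))/((2*t)) = (t + (15 - 5*t))*(1/(2*t)) = (15 - 4*t)*(1/(2*t)) = (15 - 4*t)/(2*t))
O(A, p) = 20 + A**2 (O(A, p) = A**2 + 20 = 20 + A**2)
(O(k(6), 1/(-11) + 3) + 377)**2 = ((20 + (-2 + (15/2)/6)**2) + 377)**2 = ((20 + (-2 + (15/2)*(1/6))**2) + 377)**2 = ((20 + (-2 + 5/4)**2) + 377)**2 = ((20 + (-3/4)**2) + 377)**2 = ((20 + 9/16) + 377)**2 = (329/16 + 377)**2 = (6361/16)**2 = 40462321/256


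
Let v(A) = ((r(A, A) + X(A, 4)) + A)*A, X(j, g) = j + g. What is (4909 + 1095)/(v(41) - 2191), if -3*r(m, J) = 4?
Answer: 18012/3841 ≈ 4.6894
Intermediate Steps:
r(m, J) = -4/3 (r(m, J) = -⅓*4 = -4/3)
X(j, g) = g + j
v(A) = A*(8/3 + 2*A) (v(A) = ((-4/3 + (4 + A)) + A)*A = ((8/3 + A) + A)*A = (8/3 + 2*A)*A = A*(8/3 + 2*A))
(4909 + 1095)/(v(41) - 2191) = (4909 + 1095)/((⅔)*41*(4 + 3*41) - 2191) = 6004/((⅔)*41*(4 + 123) - 2191) = 6004/((⅔)*41*127 - 2191) = 6004/(10414/3 - 2191) = 6004/(3841/3) = 6004*(3/3841) = 18012/3841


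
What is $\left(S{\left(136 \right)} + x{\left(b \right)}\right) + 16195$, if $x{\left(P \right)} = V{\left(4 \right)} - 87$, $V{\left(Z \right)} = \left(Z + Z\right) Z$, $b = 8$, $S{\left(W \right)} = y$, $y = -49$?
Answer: $16091$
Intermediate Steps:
$S{\left(W \right)} = -49$
$V{\left(Z \right)} = 2 Z^{2}$ ($V{\left(Z \right)} = 2 Z Z = 2 Z^{2}$)
$x{\left(P \right)} = -55$ ($x{\left(P \right)} = 2 \cdot 4^{2} - 87 = 2 \cdot 16 - 87 = 32 - 87 = -55$)
$\left(S{\left(136 \right)} + x{\left(b \right)}\right) + 16195 = \left(-49 - 55\right) + 16195 = -104 + 16195 = 16091$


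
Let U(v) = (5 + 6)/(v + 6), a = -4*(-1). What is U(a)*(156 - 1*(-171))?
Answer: 3597/10 ≈ 359.70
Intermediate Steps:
a = 4
U(v) = 11/(6 + v)
U(a)*(156 - 1*(-171)) = (11/(6 + 4))*(156 - 1*(-171)) = (11/10)*(156 + 171) = (11*(1/10))*327 = (11/10)*327 = 3597/10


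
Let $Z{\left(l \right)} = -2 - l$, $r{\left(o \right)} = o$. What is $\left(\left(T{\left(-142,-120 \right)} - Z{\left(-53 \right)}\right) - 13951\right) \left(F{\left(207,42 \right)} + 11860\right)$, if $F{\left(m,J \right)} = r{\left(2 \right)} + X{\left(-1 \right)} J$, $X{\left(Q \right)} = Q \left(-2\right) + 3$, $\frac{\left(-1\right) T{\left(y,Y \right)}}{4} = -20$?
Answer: $-168066384$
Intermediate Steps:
$T{\left(y,Y \right)} = 80$ ($T{\left(y,Y \right)} = \left(-4\right) \left(-20\right) = 80$)
$X{\left(Q \right)} = 3 - 2 Q$ ($X{\left(Q \right)} = - 2 Q + 3 = 3 - 2 Q$)
$F{\left(m,J \right)} = 2 + 5 J$ ($F{\left(m,J \right)} = 2 + \left(3 - -2\right) J = 2 + \left(3 + 2\right) J = 2 + 5 J$)
$\left(\left(T{\left(-142,-120 \right)} - Z{\left(-53 \right)}\right) - 13951\right) \left(F{\left(207,42 \right)} + 11860\right) = \left(\left(80 - \left(-2 - -53\right)\right) - 13951\right) \left(\left(2 + 5 \cdot 42\right) + 11860\right) = \left(\left(80 - \left(-2 + 53\right)\right) - 13951\right) \left(\left(2 + 210\right) + 11860\right) = \left(\left(80 - 51\right) - 13951\right) \left(212 + 11860\right) = \left(\left(80 - 51\right) - 13951\right) 12072 = \left(29 - 13951\right) 12072 = \left(-13922\right) 12072 = -168066384$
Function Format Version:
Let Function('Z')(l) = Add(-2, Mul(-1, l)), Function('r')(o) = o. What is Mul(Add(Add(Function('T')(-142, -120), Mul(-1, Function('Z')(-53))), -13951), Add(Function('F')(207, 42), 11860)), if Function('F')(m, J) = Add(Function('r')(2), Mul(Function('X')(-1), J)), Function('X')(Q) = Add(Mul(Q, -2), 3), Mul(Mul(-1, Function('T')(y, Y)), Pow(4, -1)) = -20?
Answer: -168066384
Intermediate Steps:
Function('T')(y, Y) = 80 (Function('T')(y, Y) = Mul(-4, -20) = 80)
Function('X')(Q) = Add(3, Mul(-2, Q)) (Function('X')(Q) = Add(Mul(-2, Q), 3) = Add(3, Mul(-2, Q)))
Function('F')(m, J) = Add(2, Mul(5, J)) (Function('F')(m, J) = Add(2, Mul(Add(3, Mul(-2, -1)), J)) = Add(2, Mul(Add(3, 2), J)) = Add(2, Mul(5, J)))
Mul(Add(Add(Function('T')(-142, -120), Mul(-1, Function('Z')(-53))), -13951), Add(Function('F')(207, 42), 11860)) = Mul(Add(Add(80, Mul(-1, Add(-2, Mul(-1, -53)))), -13951), Add(Add(2, Mul(5, 42)), 11860)) = Mul(Add(Add(80, Mul(-1, Add(-2, 53))), -13951), Add(Add(2, 210), 11860)) = Mul(Add(Add(80, Mul(-1, 51)), -13951), Add(212, 11860)) = Mul(Add(Add(80, -51), -13951), 12072) = Mul(Add(29, -13951), 12072) = Mul(-13922, 12072) = -168066384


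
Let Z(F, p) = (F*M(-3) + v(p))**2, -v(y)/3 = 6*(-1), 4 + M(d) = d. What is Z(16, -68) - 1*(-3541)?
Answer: 12377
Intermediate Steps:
M(d) = -4 + d
v(y) = 18 (v(y) = -18*(-1) = -3*(-6) = 18)
Z(F, p) = (18 - 7*F)**2 (Z(F, p) = (F*(-4 - 3) + 18)**2 = (F*(-7) + 18)**2 = (-7*F + 18)**2 = (18 - 7*F)**2)
Z(16, -68) - 1*(-3541) = (-18 + 7*16)**2 - 1*(-3541) = (-18 + 112)**2 + 3541 = 94**2 + 3541 = 8836 + 3541 = 12377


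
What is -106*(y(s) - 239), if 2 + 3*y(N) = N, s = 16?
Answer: 74518/3 ≈ 24839.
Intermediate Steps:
y(N) = -2/3 + N/3
-106*(y(s) - 239) = -106*((-2/3 + (1/3)*16) - 239) = -106*((-2/3 + 16/3) - 239) = -106*(14/3 - 239) = -106*(-703/3) = 74518/3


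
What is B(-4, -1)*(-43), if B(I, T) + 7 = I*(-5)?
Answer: -559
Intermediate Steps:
B(I, T) = -7 - 5*I (B(I, T) = -7 + I*(-5) = -7 - 5*I)
B(-4, -1)*(-43) = (-7 - 5*(-4))*(-43) = (-7 + 20)*(-43) = 13*(-43) = -559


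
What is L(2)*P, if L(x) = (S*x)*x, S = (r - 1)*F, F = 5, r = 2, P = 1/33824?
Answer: 5/8456 ≈ 0.00059130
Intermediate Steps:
P = 1/33824 ≈ 2.9565e-5
S = 5 (S = (2 - 1)*5 = 1*5 = 5)
L(x) = 5*x² (L(x) = (5*x)*x = 5*x²)
L(2)*P = (5*2²)*(1/33824) = (5*4)*(1/33824) = 20*(1/33824) = 5/8456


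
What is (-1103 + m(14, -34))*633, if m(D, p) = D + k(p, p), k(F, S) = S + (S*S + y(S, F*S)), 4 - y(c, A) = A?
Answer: -708327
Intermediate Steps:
y(c, A) = 4 - A
k(F, S) = 4 + S + S² - F*S (k(F, S) = S + (S*S + (4 - F*S)) = S + (S² + (4 - F*S)) = S + (4 + S² - F*S) = 4 + S + S² - F*S)
m(D, p) = 4 + D + p (m(D, p) = D + (4 + p + p² - p*p) = D + (4 + p + p² - p²) = D + (4 + p) = 4 + D + p)
(-1103 + m(14, -34))*633 = (-1103 + (4 + 14 - 34))*633 = (-1103 - 16)*633 = -1119*633 = -708327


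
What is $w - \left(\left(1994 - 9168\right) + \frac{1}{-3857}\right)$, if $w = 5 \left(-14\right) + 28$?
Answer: $\frac{27508125}{3857} \approx 7132.0$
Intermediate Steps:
$w = -42$ ($w = -70 + 28 = -42$)
$w - \left(\left(1994 - 9168\right) + \frac{1}{-3857}\right) = -42 - \left(\left(1994 - 9168\right) + \frac{1}{-3857}\right) = -42 - \left(-7174 - \frac{1}{3857}\right) = -42 - - \frac{27670119}{3857} = -42 + \frac{27670119}{3857} = \frac{27508125}{3857}$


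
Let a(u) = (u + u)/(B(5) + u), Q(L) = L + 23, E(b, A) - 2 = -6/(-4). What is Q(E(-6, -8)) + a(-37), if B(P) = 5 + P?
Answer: 1579/54 ≈ 29.241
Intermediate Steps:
E(b, A) = 7/2 (E(b, A) = 2 - 6/(-4) = 2 - 6*(-¼) = 2 + 3/2 = 7/2)
Q(L) = 23 + L
a(u) = 2*u/(10 + u) (a(u) = (u + u)/((5 + 5) + u) = (2*u)/(10 + u) = 2*u/(10 + u))
Q(E(-6, -8)) + a(-37) = (23 + 7/2) + 2*(-37)/(10 - 37) = 53/2 + 2*(-37)/(-27) = 53/2 + 2*(-37)*(-1/27) = 53/2 + 74/27 = 1579/54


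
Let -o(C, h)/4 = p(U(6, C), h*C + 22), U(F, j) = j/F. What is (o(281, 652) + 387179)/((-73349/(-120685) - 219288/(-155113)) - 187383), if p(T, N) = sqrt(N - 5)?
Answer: -7247918247155495/3507736765730398 + 1535024617210*sqrt(109)/1753868382865199 ≈ -2.0571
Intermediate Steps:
p(T, N) = sqrt(-5 + N)
o(C, h) = -4*sqrt(17 + C*h) (o(C, h) = -4*sqrt(-5 + (h*C + 22)) = -4*sqrt(-5 + (C*h + 22)) = -4*sqrt(-5 + (22 + C*h)) = -4*sqrt(17 + C*h))
(o(281, 652) + 387179)/((-73349/(-120685) - 219288/(-155113)) - 187383) = (-4*sqrt(17 + 281*652) + 387179)/((-73349/(-120685) - 219288/(-155113)) - 187383) = (-4*sqrt(17 + 183212) + 387179)/((-73349*(-1/120685) - 219288*(-1/155113)) - 187383) = (-164*sqrt(109) + 387179)/((73349/120685 + 219288/155113) - 187383) = (-164*sqrt(109) + 387179)/(37842155717/18719812405 - 187383) = (-164*sqrt(109) + 387179)/(-3507736765730398/18719812405) = (387179 - 164*sqrt(109))*(-18719812405/3507736765730398) = -7247918247155495/3507736765730398 + 1535024617210*sqrt(109)/1753868382865199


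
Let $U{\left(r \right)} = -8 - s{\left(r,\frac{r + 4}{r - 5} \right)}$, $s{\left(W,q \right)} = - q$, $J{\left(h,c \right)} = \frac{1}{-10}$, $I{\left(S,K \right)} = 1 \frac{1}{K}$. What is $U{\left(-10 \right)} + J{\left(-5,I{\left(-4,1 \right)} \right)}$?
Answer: $- \frac{77}{10} \approx -7.7$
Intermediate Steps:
$I{\left(S,K \right)} = \frac{1}{K}$
$J{\left(h,c \right)} = - \frac{1}{10}$
$U{\left(r \right)} = -8 + \frac{4 + r}{-5 + r}$ ($U{\left(r \right)} = -8 - - \frac{r + 4}{r - 5} = -8 - - \frac{4 + r}{-5 + r} = -8 + \frac{4 + r}{-5 + r}$)
$U{\left(-10 \right)} + J{\left(-5,I{\left(-4,1 \right)} \right)} = \frac{44 - -70}{-5 - 10} - \frac{1}{10} = \frac{44 + 70}{-15} - \frac{1}{10} = \left(- \frac{1}{15}\right) 114 - \frac{1}{10} = - \frac{38}{5} - \frac{1}{10} = - \frac{77}{10}$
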